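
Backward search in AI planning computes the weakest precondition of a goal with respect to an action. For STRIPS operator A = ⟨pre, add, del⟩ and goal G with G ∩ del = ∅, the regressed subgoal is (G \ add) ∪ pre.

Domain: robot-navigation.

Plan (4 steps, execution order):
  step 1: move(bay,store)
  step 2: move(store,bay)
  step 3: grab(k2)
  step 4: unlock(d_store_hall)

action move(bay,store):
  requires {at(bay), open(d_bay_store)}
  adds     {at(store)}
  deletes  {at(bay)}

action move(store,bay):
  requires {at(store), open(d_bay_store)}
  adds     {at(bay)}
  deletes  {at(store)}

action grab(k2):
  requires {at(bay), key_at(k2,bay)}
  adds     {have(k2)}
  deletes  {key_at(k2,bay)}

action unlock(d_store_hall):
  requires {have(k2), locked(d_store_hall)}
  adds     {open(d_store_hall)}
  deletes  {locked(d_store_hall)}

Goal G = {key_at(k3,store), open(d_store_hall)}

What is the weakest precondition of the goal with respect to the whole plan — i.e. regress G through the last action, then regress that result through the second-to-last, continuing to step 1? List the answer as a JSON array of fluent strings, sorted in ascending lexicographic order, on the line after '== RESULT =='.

Regress step by step:
  through step 4 (unlock(d_store_hall)): drop {open(d_store_hall)}, keep {key_at(k3,store)}, require {have(k2), locked(d_store_hall)}
    → {have(k2), key_at(k3,store), locked(d_store_hall)}
  through step 3 (grab(k2)): drop {have(k2)}, keep {key_at(k3,store), locked(d_store_hall)}, require {at(bay), key_at(k2,bay)}
    → {at(bay), key_at(k2,bay), key_at(k3,store), locked(d_store_hall)}
  through step 2 (move(store,bay)): drop {at(bay)}, keep {key_at(k2,bay), key_at(k3,store), locked(d_store_hall)}, require {at(store), open(d_bay_store)}
    → {at(store), key_at(k2,bay), key_at(k3,store), locked(d_store_hall), open(d_bay_store)}
  through step 1 (move(bay,store)): drop {at(store)}, keep {key_at(k2,bay), key_at(k3,store), locked(d_store_hall), open(d_bay_store)}, require {at(bay), open(d_bay_store)}
    → {at(bay), key_at(k2,bay), key_at(k3,store), locked(d_store_hall), open(d_bay_store)}

== RESULT ==
["at(bay)", "key_at(k2,bay)", "key_at(k3,store)", "locked(d_store_hall)", "open(d_bay_store)"]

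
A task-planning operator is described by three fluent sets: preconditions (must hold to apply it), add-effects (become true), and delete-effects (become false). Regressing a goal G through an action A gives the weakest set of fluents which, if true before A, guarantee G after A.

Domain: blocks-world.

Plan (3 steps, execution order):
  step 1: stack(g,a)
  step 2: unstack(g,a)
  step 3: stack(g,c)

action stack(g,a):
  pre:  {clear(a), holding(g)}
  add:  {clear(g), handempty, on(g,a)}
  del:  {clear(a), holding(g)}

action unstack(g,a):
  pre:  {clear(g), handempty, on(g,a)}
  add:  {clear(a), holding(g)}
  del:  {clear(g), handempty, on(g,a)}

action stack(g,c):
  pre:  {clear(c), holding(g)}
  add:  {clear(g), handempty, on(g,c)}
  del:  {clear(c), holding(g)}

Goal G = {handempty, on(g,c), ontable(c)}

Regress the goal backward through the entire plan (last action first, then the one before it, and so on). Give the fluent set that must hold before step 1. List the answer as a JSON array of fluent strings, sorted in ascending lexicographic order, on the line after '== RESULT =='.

Work backward from the goal:
  through step 3 (stack(g,c)): drop {handempty, on(g,c)}, keep {ontable(c)}, require {clear(c), holding(g)}
    → {clear(c), holding(g), ontable(c)}
  through step 2 (unstack(g,a)): drop {holding(g)}, keep {clear(c), ontable(c)}, require {clear(g), handempty, on(g,a)}
    → {clear(c), clear(g), handempty, on(g,a), ontable(c)}
  through step 1 (stack(g,a)): drop {clear(g), handempty, on(g,a)}, keep {clear(c), ontable(c)}, require {clear(a), holding(g)}
    → {clear(a), clear(c), holding(g), ontable(c)}

== RESULT ==
["clear(a)", "clear(c)", "holding(g)", "ontable(c)"]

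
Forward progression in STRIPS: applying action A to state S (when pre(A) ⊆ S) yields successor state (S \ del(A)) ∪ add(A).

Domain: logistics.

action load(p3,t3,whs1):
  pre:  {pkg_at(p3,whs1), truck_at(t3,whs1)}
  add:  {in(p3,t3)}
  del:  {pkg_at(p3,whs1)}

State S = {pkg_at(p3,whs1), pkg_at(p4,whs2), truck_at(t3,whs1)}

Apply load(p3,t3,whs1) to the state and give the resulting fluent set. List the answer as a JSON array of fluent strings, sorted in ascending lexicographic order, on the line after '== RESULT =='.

Progress:
  pre ⊆ S: {pkg_at(p3,whs1), truck_at(t3,whs1)} ⊆ S  — applicable
  S \ del = {pkg_at(p4,whs2), truck_at(t3,whs1)}
  ∪ add   = {in(p3,t3), pkg_at(p4,whs2), truck_at(t3,whs1)}

== RESULT ==
["in(p3,t3)", "pkg_at(p4,whs2)", "truck_at(t3,whs1)"]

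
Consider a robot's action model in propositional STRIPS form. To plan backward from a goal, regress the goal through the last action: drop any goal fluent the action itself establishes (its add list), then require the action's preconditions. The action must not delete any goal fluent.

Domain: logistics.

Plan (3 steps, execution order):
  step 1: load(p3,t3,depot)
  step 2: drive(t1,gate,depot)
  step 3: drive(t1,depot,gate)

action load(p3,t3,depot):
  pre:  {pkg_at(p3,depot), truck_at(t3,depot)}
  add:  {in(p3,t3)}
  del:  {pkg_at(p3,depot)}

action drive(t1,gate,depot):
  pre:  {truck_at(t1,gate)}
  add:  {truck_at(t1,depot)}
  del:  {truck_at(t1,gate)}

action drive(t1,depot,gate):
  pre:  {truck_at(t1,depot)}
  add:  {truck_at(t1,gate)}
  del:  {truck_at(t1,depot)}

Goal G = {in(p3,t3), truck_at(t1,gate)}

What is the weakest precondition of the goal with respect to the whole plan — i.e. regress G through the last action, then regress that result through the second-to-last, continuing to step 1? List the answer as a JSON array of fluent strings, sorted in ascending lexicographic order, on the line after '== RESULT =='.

Regress step by step:
  through step 3 (drive(t1,depot,gate)): drop {truck_at(t1,gate)}, keep {in(p3,t3)}, require {truck_at(t1,depot)}
    → {in(p3,t3), truck_at(t1,depot)}
  through step 2 (drive(t1,gate,depot)): drop {truck_at(t1,depot)}, keep {in(p3,t3)}, require {truck_at(t1,gate)}
    → {in(p3,t3), truck_at(t1,gate)}
  through step 1 (load(p3,t3,depot)): drop {in(p3,t3)}, keep {truck_at(t1,gate)}, require {pkg_at(p3,depot), truck_at(t3,depot)}
    → {pkg_at(p3,depot), truck_at(t1,gate), truck_at(t3,depot)}

== RESULT ==
["pkg_at(p3,depot)", "truck_at(t1,gate)", "truck_at(t3,depot)"]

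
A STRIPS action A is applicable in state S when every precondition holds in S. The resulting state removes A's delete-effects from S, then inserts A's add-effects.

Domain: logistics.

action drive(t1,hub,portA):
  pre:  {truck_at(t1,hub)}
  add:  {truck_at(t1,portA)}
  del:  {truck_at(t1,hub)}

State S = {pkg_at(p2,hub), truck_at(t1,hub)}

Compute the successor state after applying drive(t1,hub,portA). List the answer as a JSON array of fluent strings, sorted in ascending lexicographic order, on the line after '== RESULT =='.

Compute (S \ del) ∪ add:
  pre ⊆ S: {truck_at(t1,hub)} ⊆ S  — applicable
  S \ del = {pkg_at(p2,hub)}
  ∪ add   = {pkg_at(p2,hub), truck_at(t1,portA)}

== RESULT ==
["pkg_at(p2,hub)", "truck_at(t1,portA)"]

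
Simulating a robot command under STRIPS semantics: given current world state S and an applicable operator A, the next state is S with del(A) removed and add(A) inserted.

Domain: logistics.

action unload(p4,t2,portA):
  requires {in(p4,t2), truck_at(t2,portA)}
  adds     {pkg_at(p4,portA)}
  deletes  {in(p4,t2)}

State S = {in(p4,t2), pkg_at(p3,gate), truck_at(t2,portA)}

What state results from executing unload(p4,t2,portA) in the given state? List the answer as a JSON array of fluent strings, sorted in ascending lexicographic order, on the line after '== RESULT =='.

Compute (S \ del) ∪ add:
  pre ⊆ S: {in(p4,t2), truck_at(t2,portA)} ⊆ S  — applicable
  S \ del = {pkg_at(p3,gate), truck_at(t2,portA)}
  ∪ add   = {pkg_at(p3,gate), pkg_at(p4,portA), truck_at(t2,portA)}

== RESULT ==
["pkg_at(p3,gate)", "pkg_at(p4,portA)", "truck_at(t2,portA)"]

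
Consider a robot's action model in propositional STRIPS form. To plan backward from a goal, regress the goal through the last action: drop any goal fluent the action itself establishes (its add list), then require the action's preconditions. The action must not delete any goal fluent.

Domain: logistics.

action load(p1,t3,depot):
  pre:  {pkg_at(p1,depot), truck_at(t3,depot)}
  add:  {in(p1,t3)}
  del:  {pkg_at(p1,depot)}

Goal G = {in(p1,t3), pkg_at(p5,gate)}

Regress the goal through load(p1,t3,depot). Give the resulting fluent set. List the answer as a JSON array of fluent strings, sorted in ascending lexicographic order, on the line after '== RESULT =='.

Regress:
  G ∩ del = {}  (empty — regression defined)
  G \ add = {in(p1,t3), pkg_at(p5,gate)} \ {in(p1,t3)} = {pkg_at(p5,gate)}
  ∪ pre   = {pkg_at(p5,gate)} ∪ {pkg_at(p1,depot), truck_at(t3,depot)}
          = {pkg_at(p1,depot), pkg_at(p5,gate), truck_at(t3,depot)}

== RESULT ==
["pkg_at(p1,depot)", "pkg_at(p5,gate)", "truck_at(t3,depot)"]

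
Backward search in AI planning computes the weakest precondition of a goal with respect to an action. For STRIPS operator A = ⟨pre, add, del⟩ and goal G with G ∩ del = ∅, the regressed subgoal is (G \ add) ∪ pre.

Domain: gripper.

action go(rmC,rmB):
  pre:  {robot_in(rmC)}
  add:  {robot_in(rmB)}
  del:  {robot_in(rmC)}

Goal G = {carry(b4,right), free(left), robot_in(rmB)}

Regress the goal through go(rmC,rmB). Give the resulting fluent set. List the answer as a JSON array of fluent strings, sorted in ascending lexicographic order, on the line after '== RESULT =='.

Regress:
  G ∩ del = {}  (empty — regression defined)
  G \ add = {carry(b4,right), free(left), robot_in(rmB)} \ {robot_in(rmB)} = {carry(b4,right), free(left)}
  ∪ pre   = {carry(b4,right), free(left)} ∪ {robot_in(rmC)}
          = {carry(b4,right), free(left), robot_in(rmC)}

== RESULT ==
["carry(b4,right)", "free(left)", "robot_in(rmC)"]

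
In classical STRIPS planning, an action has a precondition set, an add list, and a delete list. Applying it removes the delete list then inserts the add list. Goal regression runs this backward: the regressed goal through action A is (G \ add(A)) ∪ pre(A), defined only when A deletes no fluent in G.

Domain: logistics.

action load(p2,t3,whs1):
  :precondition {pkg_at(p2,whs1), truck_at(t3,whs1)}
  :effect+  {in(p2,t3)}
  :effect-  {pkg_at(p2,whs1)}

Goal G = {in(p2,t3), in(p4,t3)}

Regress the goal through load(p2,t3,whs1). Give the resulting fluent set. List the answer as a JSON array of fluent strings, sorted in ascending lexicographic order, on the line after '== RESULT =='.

Compute (G \ add) ∪ pre:
  G ∩ del = {}  (empty — regression defined)
  G \ add = {in(p2,t3), in(p4,t3)} \ {in(p2,t3)} = {in(p4,t3)}
  ∪ pre   = {in(p4,t3)} ∪ {pkg_at(p2,whs1), truck_at(t3,whs1)}
          = {in(p4,t3), pkg_at(p2,whs1), truck_at(t3,whs1)}

== RESULT ==
["in(p4,t3)", "pkg_at(p2,whs1)", "truck_at(t3,whs1)"]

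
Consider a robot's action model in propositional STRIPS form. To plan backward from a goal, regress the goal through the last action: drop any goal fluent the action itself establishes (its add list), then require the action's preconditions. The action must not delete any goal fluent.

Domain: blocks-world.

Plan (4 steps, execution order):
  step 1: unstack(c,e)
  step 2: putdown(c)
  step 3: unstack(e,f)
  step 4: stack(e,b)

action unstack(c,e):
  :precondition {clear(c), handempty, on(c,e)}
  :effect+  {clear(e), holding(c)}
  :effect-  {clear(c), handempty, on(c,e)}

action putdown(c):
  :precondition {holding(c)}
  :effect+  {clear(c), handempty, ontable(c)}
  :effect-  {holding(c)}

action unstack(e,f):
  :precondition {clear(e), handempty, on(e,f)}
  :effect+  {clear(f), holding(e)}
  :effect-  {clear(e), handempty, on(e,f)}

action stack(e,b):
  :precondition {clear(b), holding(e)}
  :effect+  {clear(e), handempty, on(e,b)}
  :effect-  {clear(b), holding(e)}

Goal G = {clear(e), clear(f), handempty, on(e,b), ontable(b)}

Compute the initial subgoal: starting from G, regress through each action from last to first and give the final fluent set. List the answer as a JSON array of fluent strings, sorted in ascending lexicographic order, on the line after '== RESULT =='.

Work backward from the goal:
  through step 4 (stack(e,b)): drop {clear(e), handempty, on(e,b)}, keep {clear(f), ontable(b)}, require {clear(b), holding(e)}
    → {clear(b), clear(f), holding(e), ontable(b)}
  through step 3 (unstack(e,f)): drop {clear(f), holding(e)}, keep {clear(b), ontable(b)}, require {clear(e), handempty, on(e,f)}
    → {clear(b), clear(e), handempty, on(e,f), ontable(b)}
  through step 2 (putdown(c)): drop {handempty}, keep {clear(b), clear(e), on(e,f), ontable(b)}, require {holding(c)}
    → {clear(b), clear(e), holding(c), on(e,f), ontable(b)}
  through step 1 (unstack(c,e)): drop {clear(e), holding(c)}, keep {clear(b), on(e,f), ontable(b)}, require {clear(c), handempty, on(c,e)}
    → {clear(b), clear(c), handempty, on(c,e), on(e,f), ontable(b)}

== RESULT ==
["clear(b)", "clear(c)", "handempty", "on(c,e)", "on(e,f)", "ontable(b)"]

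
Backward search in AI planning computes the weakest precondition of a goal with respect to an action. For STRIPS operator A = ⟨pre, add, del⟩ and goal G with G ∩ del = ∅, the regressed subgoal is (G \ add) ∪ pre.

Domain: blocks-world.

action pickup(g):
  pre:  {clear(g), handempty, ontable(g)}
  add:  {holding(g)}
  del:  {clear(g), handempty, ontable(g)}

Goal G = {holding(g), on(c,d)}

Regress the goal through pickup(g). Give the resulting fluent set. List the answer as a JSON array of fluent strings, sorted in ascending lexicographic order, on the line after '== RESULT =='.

Regress:
  G ∩ del = {}  (empty — regression defined)
  G \ add = {holding(g), on(c,d)} \ {holding(g)} = {on(c,d)}
  ∪ pre   = {on(c,d)} ∪ {clear(g), handempty, ontable(g)}
          = {clear(g), handempty, on(c,d), ontable(g)}

== RESULT ==
["clear(g)", "handempty", "on(c,d)", "ontable(g)"]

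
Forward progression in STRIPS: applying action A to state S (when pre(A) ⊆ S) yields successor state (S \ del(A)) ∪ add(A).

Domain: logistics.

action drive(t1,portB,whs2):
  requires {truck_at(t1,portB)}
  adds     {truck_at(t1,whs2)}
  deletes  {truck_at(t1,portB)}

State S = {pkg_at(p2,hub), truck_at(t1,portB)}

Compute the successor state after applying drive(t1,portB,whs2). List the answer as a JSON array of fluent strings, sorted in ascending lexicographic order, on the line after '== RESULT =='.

Progress:
  pre ⊆ S: {truck_at(t1,portB)} ⊆ S  — applicable
  S \ del = {pkg_at(p2,hub)}
  ∪ add   = {pkg_at(p2,hub), truck_at(t1,whs2)}

== RESULT ==
["pkg_at(p2,hub)", "truck_at(t1,whs2)"]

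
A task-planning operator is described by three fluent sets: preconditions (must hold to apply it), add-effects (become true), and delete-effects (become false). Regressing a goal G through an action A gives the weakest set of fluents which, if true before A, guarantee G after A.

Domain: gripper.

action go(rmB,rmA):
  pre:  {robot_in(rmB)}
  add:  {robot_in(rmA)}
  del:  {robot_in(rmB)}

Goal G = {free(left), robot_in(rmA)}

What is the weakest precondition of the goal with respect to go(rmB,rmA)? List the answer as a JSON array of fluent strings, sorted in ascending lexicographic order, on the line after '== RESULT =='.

Compute (G \ add) ∪ pre:
  G ∩ del = {}  (empty — regression defined)
  G \ add = {free(left), robot_in(rmA)} \ {robot_in(rmA)} = {free(left)}
  ∪ pre   = {free(left)} ∪ {robot_in(rmB)}
          = {free(left), robot_in(rmB)}

== RESULT ==
["free(left)", "robot_in(rmB)"]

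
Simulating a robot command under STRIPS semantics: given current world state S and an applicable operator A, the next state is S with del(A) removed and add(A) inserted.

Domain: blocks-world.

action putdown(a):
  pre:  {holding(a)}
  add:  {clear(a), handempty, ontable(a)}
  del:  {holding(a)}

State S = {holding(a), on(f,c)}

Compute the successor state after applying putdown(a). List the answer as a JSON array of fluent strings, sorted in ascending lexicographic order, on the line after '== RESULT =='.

Progress:
  pre ⊆ S: {holding(a)} ⊆ S  — applicable
  S \ del = {on(f,c)}
  ∪ add   = {clear(a), handempty, on(f,c), ontable(a)}

== RESULT ==
["clear(a)", "handempty", "on(f,c)", "ontable(a)"]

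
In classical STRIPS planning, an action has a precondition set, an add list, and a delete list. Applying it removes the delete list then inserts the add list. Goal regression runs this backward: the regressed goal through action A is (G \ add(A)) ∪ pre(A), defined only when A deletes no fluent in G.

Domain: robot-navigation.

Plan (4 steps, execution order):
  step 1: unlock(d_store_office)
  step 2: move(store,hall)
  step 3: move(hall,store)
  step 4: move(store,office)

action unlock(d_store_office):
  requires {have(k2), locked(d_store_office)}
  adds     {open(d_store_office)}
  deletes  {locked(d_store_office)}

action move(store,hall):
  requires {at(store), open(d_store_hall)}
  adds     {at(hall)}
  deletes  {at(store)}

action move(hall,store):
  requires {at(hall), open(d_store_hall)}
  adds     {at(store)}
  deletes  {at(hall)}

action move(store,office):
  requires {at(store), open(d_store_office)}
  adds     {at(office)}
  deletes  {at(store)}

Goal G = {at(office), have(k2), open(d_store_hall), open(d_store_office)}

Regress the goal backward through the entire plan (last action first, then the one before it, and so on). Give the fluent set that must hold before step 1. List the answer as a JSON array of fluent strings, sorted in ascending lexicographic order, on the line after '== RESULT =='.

Work backward from the goal:
  through step 4 (move(store,office)): drop {at(office)}, keep {have(k2), open(d_store_hall), open(d_store_office)}, require {at(store), open(d_store_office)}
    → {at(store), have(k2), open(d_store_hall), open(d_store_office)}
  through step 3 (move(hall,store)): drop {at(store)}, keep {have(k2), open(d_store_hall), open(d_store_office)}, require {at(hall), open(d_store_hall)}
    → {at(hall), have(k2), open(d_store_hall), open(d_store_office)}
  through step 2 (move(store,hall)): drop {at(hall)}, keep {have(k2), open(d_store_hall), open(d_store_office)}, require {at(store), open(d_store_hall)}
    → {at(store), have(k2), open(d_store_hall), open(d_store_office)}
  through step 1 (unlock(d_store_office)): drop {open(d_store_office)}, keep {at(store), have(k2), open(d_store_hall)}, require {have(k2), locked(d_store_office)}
    → {at(store), have(k2), locked(d_store_office), open(d_store_hall)}

== RESULT ==
["at(store)", "have(k2)", "locked(d_store_office)", "open(d_store_hall)"]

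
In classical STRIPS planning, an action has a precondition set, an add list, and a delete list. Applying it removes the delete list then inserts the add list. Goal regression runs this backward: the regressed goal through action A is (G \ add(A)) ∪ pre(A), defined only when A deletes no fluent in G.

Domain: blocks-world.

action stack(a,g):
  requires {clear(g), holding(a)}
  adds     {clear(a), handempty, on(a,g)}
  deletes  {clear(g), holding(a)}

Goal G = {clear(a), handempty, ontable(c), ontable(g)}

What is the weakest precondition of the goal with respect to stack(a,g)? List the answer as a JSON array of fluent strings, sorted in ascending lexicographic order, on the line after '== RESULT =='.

Compute (G \ add) ∪ pre:
  G ∩ del = {}  (empty — regression defined)
  G \ add = {clear(a), handempty, ontable(c), ontable(g)} \ {clear(a), handempty, on(a,g)} = {ontable(c), ontable(g)}
  ∪ pre   = {ontable(c), ontable(g)} ∪ {clear(g), holding(a)}
          = {clear(g), holding(a), ontable(c), ontable(g)}

== RESULT ==
["clear(g)", "holding(a)", "ontable(c)", "ontable(g)"]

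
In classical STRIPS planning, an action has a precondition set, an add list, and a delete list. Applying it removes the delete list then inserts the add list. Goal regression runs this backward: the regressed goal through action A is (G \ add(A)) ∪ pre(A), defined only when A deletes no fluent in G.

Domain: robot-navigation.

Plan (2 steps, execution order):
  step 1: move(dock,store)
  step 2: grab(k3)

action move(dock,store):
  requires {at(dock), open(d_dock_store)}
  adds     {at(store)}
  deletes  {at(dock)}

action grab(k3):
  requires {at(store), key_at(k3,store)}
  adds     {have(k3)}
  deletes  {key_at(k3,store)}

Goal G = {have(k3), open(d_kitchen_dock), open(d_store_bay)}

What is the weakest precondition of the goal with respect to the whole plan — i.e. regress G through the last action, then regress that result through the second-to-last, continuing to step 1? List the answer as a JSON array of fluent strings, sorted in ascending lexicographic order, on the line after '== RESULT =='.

Regress step by step:
  through step 2 (grab(k3)): drop {have(k3)}, keep {open(d_kitchen_dock), open(d_store_bay)}, require {at(store), key_at(k3,store)}
    → {at(store), key_at(k3,store), open(d_kitchen_dock), open(d_store_bay)}
  through step 1 (move(dock,store)): drop {at(store)}, keep {key_at(k3,store), open(d_kitchen_dock), open(d_store_bay)}, require {at(dock), open(d_dock_store)}
    → {at(dock), key_at(k3,store), open(d_dock_store), open(d_kitchen_dock), open(d_store_bay)}

== RESULT ==
["at(dock)", "key_at(k3,store)", "open(d_dock_store)", "open(d_kitchen_dock)", "open(d_store_bay)"]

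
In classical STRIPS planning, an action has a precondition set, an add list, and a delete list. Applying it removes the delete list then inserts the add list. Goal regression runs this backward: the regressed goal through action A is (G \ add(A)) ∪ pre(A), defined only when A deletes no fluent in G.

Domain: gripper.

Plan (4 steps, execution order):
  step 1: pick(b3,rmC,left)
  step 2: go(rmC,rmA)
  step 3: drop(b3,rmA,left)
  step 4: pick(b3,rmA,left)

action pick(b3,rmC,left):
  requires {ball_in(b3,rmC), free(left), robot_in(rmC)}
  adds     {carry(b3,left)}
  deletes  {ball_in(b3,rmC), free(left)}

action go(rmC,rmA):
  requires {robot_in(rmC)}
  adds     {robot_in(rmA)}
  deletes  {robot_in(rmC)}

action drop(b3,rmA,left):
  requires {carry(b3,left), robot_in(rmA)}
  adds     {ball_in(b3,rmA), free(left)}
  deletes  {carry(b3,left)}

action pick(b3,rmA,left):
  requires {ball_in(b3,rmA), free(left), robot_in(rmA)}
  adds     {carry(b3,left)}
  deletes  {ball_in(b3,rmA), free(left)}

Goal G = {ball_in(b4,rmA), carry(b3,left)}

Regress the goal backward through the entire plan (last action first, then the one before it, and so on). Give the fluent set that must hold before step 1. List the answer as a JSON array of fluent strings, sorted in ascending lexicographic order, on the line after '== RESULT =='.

Regress step by step:
  through step 4 (pick(b3,rmA,left)): drop {carry(b3,left)}, keep {ball_in(b4,rmA)}, require {ball_in(b3,rmA), free(left), robot_in(rmA)}
    → {ball_in(b3,rmA), ball_in(b4,rmA), free(left), robot_in(rmA)}
  through step 3 (drop(b3,rmA,left)): drop {ball_in(b3,rmA), free(left)}, keep {ball_in(b4,rmA), robot_in(rmA)}, require {carry(b3,left), robot_in(rmA)}
    → {ball_in(b4,rmA), carry(b3,left), robot_in(rmA)}
  through step 2 (go(rmC,rmA)): drop {robot_in(rmA)}, keep {ball_in(b4,rmA), carry(b3,left)}, require {robot_in(rmC)}
    → {ball_in(b4,rmA), carry(b3,left), robot_in(rmC)}
  through step 1 (pick(b3,rmC,left)): drop {carry(b3,left)}, keep {ball_in(b4,rmA), robot_in(rmC)}, require {ball_in(b3,rmC), free(left), robot_in(rmC)}
    → {ball_in(b3,rmC), ball_in(b4,rmA), free(left), robot_in(rmC)}

== RESULT ==
["ball_in(b3,rmC)", "ball_in(b4,rmA)", "free(left)", "robot_in(rmC)"]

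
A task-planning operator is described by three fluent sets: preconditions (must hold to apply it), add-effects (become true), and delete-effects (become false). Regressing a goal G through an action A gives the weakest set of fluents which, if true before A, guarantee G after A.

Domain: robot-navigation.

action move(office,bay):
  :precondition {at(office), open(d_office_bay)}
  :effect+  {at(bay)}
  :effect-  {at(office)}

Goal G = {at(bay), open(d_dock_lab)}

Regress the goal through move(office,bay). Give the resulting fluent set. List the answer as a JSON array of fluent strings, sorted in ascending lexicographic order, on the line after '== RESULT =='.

Compute (G \ add) ∪ pre:
  G ∩ del = {}  (empty — regression defined)
  G \ add = {at(bay), open(d_dock_lab)} \ {at(bay)} = {open(d_dock_lab)}
  ∪ pre   = {open(d_dock_lab)} ∪ {at(office), open(d_office_bay)}
          = {at(office), open(d_dock_lab), open(d_office_bay)}

== RESULT ==
["at(office)", "open(d_dock_lab)", "open(d_office_bay)"]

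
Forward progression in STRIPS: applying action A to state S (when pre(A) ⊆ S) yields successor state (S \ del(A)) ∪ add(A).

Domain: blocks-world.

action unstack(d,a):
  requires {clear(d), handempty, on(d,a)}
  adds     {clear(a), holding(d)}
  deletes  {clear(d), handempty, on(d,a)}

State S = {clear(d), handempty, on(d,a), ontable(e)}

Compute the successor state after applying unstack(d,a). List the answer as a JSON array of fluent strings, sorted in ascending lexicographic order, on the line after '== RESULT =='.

Progress:
  pre ⊆ S: {clear(d), handempty, on(d,a)} ⊆ S  — applicable
  S \ del = {ontable(e)}
  ∪ add   = {clear(a), holding(d), ontable(e)}

== RESULT ==
["clear(a)", "holding(d)", "ontable(e)"]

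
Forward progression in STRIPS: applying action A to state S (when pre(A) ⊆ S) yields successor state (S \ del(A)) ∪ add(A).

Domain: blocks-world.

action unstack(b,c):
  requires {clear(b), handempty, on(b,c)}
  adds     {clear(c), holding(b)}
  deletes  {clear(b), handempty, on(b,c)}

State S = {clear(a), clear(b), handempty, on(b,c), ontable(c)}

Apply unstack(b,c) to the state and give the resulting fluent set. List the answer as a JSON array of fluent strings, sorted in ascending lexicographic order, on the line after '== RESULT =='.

Progress:
  pre ⊆ S: {clear(b), handempty, on(b,c)} ⊆ S  — applicable
  S \ del = {clear(a), ontable(c)}
  ∪ add   = {clear(a), clear(c), holding(b), ontable(c)}

== RESULT ==
["clear(a)", "clear(c)", "holding(b)", "ontable(c)"]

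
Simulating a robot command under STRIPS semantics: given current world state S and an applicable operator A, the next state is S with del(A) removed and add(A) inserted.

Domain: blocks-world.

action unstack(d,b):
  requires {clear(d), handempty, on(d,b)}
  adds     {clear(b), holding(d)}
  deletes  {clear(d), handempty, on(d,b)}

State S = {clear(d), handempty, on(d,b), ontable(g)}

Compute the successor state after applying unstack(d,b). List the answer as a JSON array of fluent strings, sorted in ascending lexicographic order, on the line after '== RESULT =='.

Compute (S \ del) ∪ add:
  pre ⊆ S: {clear(d), handempty, on(d,b)} ⊆ S  — applicable
  S \ del = {ontable(g)}
  ∪ add   = {clear(b), holding(d), ontable(g)}

== RESULT ==
["clear(b)", "holding(d)", "ontable(g)"]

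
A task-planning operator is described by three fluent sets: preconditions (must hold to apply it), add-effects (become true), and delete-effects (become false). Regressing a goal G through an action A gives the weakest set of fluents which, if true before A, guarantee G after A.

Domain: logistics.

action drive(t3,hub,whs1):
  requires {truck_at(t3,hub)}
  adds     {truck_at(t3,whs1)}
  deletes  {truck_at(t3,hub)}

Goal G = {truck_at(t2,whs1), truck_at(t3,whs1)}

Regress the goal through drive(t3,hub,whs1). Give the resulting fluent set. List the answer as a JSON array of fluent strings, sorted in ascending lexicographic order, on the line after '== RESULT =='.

Regress:
  G ∩ del = {}  (empty — regression defined)
  G \ add = {truck_at(t2,whs1), truck_at(t3,whs1)} \ {truck_at(t3,whs1)} = {truck_at(t2,whs1)}
  ∪ pre   = {truck_at(t2,whs1)} ∪ {truck_at(t3,hub)}
          = {truck_at(t2,whs1), truck_at(t3,hub)}

== RESULT ==
["truck_at(t2,whs1)", "truck_at(t3,hub)"]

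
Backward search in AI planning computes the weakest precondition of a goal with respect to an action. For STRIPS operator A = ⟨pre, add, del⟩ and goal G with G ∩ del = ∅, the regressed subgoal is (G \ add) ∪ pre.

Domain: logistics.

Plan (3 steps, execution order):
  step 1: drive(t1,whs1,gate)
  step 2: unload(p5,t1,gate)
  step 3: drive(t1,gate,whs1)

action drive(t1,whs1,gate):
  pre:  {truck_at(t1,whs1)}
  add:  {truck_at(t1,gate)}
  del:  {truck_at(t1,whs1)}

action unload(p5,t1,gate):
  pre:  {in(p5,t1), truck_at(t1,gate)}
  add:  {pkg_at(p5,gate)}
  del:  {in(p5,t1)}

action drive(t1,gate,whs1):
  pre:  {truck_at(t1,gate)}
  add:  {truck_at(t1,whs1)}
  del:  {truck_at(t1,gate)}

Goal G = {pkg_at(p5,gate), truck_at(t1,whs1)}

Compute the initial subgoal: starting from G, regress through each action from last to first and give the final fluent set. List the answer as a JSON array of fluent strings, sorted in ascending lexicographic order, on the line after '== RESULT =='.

Work backward from the goal:
  through step 3 (drive(t1,gate,whs1)): drop {truck_at(t1,whs1)}, keep {pkg_at(p5,gate)}, require {truck_at(t1,gate)}
    → {pkg_at(p5,gate), truck_at(t1,gate)}
  through step 2 (unload(p5,t1,gate)): drop {pkg_at(p5,gate)}, keep {truck_at(t1,gate)}, require {in(p5,t1), truck_at(t1,gate)}
    → {in(p5,t1), truck_at(t1,gate)}
  through step 1 (drive(t1,whs1,gate)): drop {truck_at(t1,gate)}, keep {in(p5,t1)}, require {truck_at(t1,whs1)}
    → {in(p5,t1), truck_at(t1,whs1)}

== RESULT ==
["in(p5,t1)", "truck_at(t1,whs1)"]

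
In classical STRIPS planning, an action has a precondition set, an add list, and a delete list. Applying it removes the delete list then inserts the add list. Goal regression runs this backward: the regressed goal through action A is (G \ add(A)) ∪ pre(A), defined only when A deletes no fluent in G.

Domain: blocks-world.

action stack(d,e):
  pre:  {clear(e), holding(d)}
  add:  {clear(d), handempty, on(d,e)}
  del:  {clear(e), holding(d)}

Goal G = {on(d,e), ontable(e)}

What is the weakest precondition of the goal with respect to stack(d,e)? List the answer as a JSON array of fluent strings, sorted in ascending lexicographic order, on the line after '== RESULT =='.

Regress:
  G ∩ del = {}  (empty — regression defined)
  G \ add = {on(d,e), ontable(e)} \ {clear(d), handempty, on(d,e)} = {ontable(e)}
  ∪ pre   = {ontable(e)} ∪ {clear(e), holding(d)}
          = {clear(e), holding(d), ontable(e)}

== RESULT ==
["clear(e)", "holding(d)", "ontable(e)"]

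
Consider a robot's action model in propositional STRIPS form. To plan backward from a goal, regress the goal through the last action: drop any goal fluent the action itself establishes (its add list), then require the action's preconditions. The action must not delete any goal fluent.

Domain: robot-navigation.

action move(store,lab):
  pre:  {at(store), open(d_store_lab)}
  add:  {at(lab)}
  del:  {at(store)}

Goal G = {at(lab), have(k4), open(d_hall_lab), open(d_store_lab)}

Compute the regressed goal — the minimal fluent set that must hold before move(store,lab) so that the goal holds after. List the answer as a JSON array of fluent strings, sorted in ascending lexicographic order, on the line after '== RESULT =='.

Compute (G \ add) ∪ pre:
  G ∩ del = {}  (empty — regression defined)
  G \ add = {at(lab), have(k4), open(d_hall_lab), open(d_store_lab)} \ {at(lab)} = {have(k4), open(d_hall_lab), open(d_store_lab)}
  ∪ pre   = {have(k4), open(d_hall_lab), open(d_store_lab)} ∪ {at(store), open(d_store_lab)}
          = {at(store), have(k4), open(d_hall_lab), open(d_store_lab)}

== RESULT ==
["at(store)", "have(k4)", "open(d_hall_lab)", "open(d_store_lab)"]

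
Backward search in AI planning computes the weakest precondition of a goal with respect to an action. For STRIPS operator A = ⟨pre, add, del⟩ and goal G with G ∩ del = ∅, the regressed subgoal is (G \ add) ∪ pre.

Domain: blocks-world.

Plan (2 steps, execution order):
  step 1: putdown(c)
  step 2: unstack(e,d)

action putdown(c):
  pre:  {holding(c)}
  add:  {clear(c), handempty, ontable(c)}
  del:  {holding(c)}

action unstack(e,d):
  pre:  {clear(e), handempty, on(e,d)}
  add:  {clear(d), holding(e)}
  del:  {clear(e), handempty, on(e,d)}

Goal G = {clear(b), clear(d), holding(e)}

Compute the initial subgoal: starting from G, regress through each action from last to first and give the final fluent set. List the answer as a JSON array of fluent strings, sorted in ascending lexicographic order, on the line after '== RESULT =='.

Regress step by step:
  through step 2 (unstack(e,d)): drop {clear(d), holding(e)}, keep {clear(b)}, require {clear(e), handempty, on(e,d)}
    → {clear(b), clear(e), handempty, on(e,d)}
  through step 1 (putdown(c)): drop {handempty}, keep {clear(b), clear(e), on(e,d)}, require {holding(c)}
    → {clear(b), clear(e), holding(c), on(e,d)}

== RESULT ==
["clear(b)", "clear(e)", "holding(c)", "on(e,d)"]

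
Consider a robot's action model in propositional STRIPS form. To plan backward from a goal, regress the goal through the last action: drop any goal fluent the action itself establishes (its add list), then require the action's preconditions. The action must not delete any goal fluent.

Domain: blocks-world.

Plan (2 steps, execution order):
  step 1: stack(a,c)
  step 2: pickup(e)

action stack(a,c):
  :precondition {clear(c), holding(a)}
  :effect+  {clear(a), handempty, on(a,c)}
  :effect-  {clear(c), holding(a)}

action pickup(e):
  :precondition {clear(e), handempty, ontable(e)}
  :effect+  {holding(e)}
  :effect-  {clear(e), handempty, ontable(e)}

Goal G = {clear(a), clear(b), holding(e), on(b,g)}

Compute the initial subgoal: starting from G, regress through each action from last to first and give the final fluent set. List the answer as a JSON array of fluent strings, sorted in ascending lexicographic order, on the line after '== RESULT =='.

Work backward from the goal:
  through step 2 (pickup(e)): drop {holding(e)}, keep {clear(a), clear(b), on(b,g)}, require {clear(e), handempty, ontable(e)}
    → {clear(a), clear(b), clear(e), handempty, on(b,g), ontable(e)}
  through step 1 (stack(a,c)): drop {clear(a), handempty}, keep {clear(b), clear(e), on(b,g), ontable(e)}, require {clear(c), holding(a)}
    → {clear(b), clear(c), clear(e), holding(a), on(b,g), ontable(e)}

== RESULT ==
["clear(b)", "clear(c)", "clear(e)", "holding(a)", "on(b,g)", "ontable(e)"]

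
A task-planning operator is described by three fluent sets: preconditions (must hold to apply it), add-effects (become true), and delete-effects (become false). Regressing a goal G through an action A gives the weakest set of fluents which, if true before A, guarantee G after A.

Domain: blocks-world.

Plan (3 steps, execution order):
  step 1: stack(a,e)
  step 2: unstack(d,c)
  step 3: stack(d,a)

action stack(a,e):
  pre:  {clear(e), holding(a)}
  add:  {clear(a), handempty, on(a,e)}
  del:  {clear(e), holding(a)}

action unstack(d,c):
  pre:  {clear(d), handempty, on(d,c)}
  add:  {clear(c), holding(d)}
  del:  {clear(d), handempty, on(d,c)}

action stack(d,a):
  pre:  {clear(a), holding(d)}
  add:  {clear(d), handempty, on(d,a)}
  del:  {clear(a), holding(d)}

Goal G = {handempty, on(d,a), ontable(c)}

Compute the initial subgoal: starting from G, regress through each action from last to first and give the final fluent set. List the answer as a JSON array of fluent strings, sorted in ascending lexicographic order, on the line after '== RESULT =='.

Regress step by step:
  through step 3 (stack(d,a)): drop {handempty, on(d,a)}, keep {ontable(c)}, require {clear(a), holding(d)}
    → {clear(a), holding(d), ontable(c)}
  through step 2 (unstack(d,c)): drop {holding(d)}, keep {clear(a), ontable(c)}, require {clear(d), handempty, on(d,c)}
    → {clear(a), clear(d), handempty, on(d,c), ontable(c)}
  through step 1 (stack(a,e)): drop {clear(a), handempty}, keep {clear(d), on(d,c), ontable(c)}, require {clear(e), holding(a)}
    → {clear(d), clear(e), holding(a), on(d,c), ontable(c)}

== RESULT ==
["clear(d)", "clear(e)", "holding(a)", "on(d,c)", "ontable(c)"]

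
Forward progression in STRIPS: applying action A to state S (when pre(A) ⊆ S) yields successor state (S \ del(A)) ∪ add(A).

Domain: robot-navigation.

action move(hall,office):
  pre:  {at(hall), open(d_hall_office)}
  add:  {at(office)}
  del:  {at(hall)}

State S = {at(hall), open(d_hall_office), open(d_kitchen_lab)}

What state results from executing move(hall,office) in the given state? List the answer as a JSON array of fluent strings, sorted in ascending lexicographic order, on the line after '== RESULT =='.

Compute (S \ del) ∪ add:
  pre ⊆ S: {at(hall), open(d_hall_office)} ⊆ S  — applicable
  S \ del = {open(d_hall_office), open(d_kitchen_lab)}
  ∪ add   = {at(office), open(d_hall_office), open(d_kitchen_lab)}

== RESULT ==
["at(office)", "open(d_hall_office)", "open(d_kitchen_lab)"]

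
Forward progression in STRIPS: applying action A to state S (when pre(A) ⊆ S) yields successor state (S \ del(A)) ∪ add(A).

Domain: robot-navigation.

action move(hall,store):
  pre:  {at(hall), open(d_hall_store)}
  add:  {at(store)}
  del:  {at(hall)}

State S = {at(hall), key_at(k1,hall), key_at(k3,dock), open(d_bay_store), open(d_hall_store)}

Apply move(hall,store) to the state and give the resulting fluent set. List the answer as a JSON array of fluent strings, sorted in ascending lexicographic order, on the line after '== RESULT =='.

Compute (S \ del) ∪ add:
  pre ⊆ S: {at(hall), open(d_hall_store)} ⊆ S  — applicable
  S \ del = {key_at(k1,hall), key_at(k3,dock), open(d_bay_store), open(d_hall_store)}
  ∪ add   = {at(store), key_at(k1,hall), key_at(k3,dock), open(d_bay_store), open(d_hall_store)}

== RESULT ==
["at(store)", "key_at(k1,hall)", "key_at(k3,dock)", "open(d_bay_store)", "open(d_hall_store)"]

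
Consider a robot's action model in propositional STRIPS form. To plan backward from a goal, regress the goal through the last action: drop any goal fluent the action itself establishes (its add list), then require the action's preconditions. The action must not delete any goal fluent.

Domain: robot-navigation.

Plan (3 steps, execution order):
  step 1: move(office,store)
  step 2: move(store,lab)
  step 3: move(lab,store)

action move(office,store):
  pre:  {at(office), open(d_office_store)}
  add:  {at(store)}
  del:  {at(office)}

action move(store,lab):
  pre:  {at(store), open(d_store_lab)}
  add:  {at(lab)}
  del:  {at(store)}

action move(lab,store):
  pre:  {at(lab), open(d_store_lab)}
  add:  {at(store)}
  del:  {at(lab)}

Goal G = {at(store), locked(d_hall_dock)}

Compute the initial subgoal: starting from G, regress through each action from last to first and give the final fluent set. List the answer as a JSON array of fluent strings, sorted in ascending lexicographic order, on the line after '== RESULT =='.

Work backward from the goal:
  through step 3 (move(lab,store)): drop {at(store)}, keep {locked(d_hall_dock)}, require {at(lab), open(d_store_lab)}
    → {at(lab), locked(d_hall_dock), open(d_store_lab)}
  through step 2 (move(store,lab)): drop {at(lab)}, keep {locked(d_hall_dock), open(d_store_lab)}, require {at(store), open(d_store_lab)}
    → {at(store), locked(d_hall_dock), open(d_store_lab)}
  through step 1 (move(office,store)): drop {at(store)}, keep {locked(d_hall_dock), open(d_store_lab)}, require {at(office), open(d_office_store)}
    → {at(office), locked(d_hall_dock), open(d_office_store), open(d_store_lab)}

== RESULT ==
["at(office)", "locked(d_hall_dock)", "open(d_office_store)", "open(d_store_lab)"]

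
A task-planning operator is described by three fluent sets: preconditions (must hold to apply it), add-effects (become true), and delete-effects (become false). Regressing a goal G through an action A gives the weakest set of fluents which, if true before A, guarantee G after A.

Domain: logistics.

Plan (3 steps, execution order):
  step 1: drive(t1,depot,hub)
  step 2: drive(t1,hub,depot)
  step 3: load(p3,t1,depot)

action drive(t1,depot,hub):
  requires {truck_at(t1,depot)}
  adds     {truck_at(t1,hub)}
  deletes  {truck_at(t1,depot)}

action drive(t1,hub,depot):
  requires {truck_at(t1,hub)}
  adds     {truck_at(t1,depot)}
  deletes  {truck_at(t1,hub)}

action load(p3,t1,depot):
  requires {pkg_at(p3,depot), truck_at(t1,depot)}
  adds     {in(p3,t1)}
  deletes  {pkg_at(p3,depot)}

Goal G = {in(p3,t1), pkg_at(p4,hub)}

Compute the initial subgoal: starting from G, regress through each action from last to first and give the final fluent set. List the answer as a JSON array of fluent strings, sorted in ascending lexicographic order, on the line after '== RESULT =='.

Regress step by step:
  through step 3 (load(p3,t1,depot)): drop {in(p3,t1)}, keep {pkg_at(p4,hub)}, require {pkg_at(p3,depot), truck_at(t1,depot)}
    → {pkg_at(p3,depot), pkg_at(p4,hub), truck_at(t1,depot)}
  through step 2 (drive(t1,hub,depot)): drop {truck_at(t1,depot)}, keep {pkg_at(p3,depot), pkg_at(p4,hub)}, require {truck_at(t1,hub)}
    → {pkg_at(p3,depot), pkg_at(p4,hub), truck_at(t1,hub)}
  through step 1 (drive(t1,depot,hub)): drop {truck_at(t1,hub)}, keep {pkg_at(p3,depot), pkg_at(p4,hub)}, require {truck_at(t1,depot)}
    → {pkg_at(p3,depot), pkg_at(p4,hub), truck_at(t1,depot)}

== RESULT ==
["pkg_at(p3,depot)", "pkg_at(p4,hub)", "truck_at(t1,depot)"]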